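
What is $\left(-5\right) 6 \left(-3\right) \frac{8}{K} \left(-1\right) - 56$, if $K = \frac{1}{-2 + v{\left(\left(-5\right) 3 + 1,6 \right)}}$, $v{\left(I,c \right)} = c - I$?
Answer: $-13016$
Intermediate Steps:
$K = \frac{1}{18}$ ($K = \frac{1}{-2 + \left(6 - \left(\left(-5\right) 3 + 1\right)\right)} = \frac{1}{-2 + \left(6 - \left(-15 + 1\right)\right)} = \frac{1}{-2 + \left(6 - -14\right)} = \frac{1}{-2 + \left(6 + 14\right)} = \frac{1}{-2 + 20} = \frac{1}{18} \approx 0.055556$)
$\left(-5\right) 6 \left(-3\right) \frac{8}{K} \left(-1\right) - 56 = \left(-5\right) 6 \left(-3\right) 8 \frac{1}{\frac{1}{18}} \left(-1\right) - 56 = \left(-30\right) \left(-3\right) 8 \cdot 18 \left(-1\right) - 56 = 90 \cdot 144 \left(-1\right) - 56 = 12960 \left(-1\right) - 56 = -12960 - 56 = -13016$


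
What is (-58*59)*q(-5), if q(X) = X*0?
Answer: 0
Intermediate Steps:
q(X) = 0
(-58*59)*q(-5) = -58*59*0 = -3422*0 = 0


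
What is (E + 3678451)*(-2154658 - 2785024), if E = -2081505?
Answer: -7888405411172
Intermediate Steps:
(E + 3678451)*(-2154658 - 2785024) = (-2081505 + 3678451)*(-2154658 - 2785024) = 1596946*(-4939682) = -7888405411172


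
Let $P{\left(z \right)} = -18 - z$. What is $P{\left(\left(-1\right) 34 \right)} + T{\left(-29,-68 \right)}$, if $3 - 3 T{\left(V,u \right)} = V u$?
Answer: $- \frac{1921}{3} \approx -640.33$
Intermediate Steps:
$T{\left(V,u \right)} = 1 - \frac{V u}{3}$
$P{\left(\left(-1\right) 34 \right)} + T{\left(-29,-68 \right)} = \left(-18 - \left(-1\right) 34\right) + \left(1 - \left(- \frac{29}{3}\right) \left(-68\right)\right) = \left(-18 - -34\right) + \left(1 - \frac{1972}{3}\right) = \left(-18 + 34\right) - \frac{1969}{3} = 16 - \frac{1969}{3} = - \frac{1921}{3}$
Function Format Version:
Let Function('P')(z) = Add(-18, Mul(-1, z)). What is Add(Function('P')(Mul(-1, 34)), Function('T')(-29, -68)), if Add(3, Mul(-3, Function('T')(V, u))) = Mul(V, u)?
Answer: Rational(-1921, 3) ≈ -640.33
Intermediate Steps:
Function('T')(V, u) = Add(1, Mul(Rational(-1, 3), V, u)) (Function('T')(V, u) = Add(1, Mul(Rational(-1, 3), Mul(V, u))) = Add(1, Mul(Rational(-1, 3), V, u)))
Add(Function('P')(Mul(-1, 34)), Function('T')(-29, -68)) = Add(Add(-18, Mul(-1, Mul(-1, 34))), Add(1, Mul(Rational(-1, 3), -29, -68))) = Add(Add(-18, Mul(-1, -34)), Add(1, Rational(-1972, 3))) = Add(Add(-18, 34), Rational(-1969, 3)) = Add(16, Rational(-1969, 3)) = Rational(-1921, 3)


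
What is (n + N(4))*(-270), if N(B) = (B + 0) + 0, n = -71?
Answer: 18090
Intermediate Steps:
N(B) = B (N(B) = B + 0 = B)
(n + N(4))*(-270) = (-71 + 4)*(-270) = -67*(-270) = 18090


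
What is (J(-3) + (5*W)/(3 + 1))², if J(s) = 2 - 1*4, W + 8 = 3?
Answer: 1089/16 ≈ 68.063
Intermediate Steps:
W = -5 (W = -8 + 3 = -5)
J(s) = -2 (J(s) = 2 - 4 = -2)
(J(-3) + (5*W)/(3 + 1))² = (-2 + (5*(-5))/(3 + 1))² = (-2 - 25/4)² = (-33/4)² = 1089/16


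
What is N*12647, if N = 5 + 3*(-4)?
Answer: -88529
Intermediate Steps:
N = -7 (N = 5 - 12 = -7)
N*12647 = -7*12647 = -88529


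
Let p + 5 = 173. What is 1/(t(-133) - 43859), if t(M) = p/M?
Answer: -19/833345 ≈ -2.2800e-5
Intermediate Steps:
p = 168 (p = -5 + 173 = 168)
t(M) = 168/M
1/(t(-133) - 43859) = 1/(168/(-133) - 43859) = 1/(168*(-1/133) - 43859) = 1/(-24/19 - 43859) = 1/(-833345/19) = -19/833345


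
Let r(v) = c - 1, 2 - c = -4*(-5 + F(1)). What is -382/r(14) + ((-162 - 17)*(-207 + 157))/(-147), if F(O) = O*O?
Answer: -26032/735 ≈ -35.418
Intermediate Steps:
F(O) = O²
c = -14 (c = 2 - (-4)*(-5 + 1²) = 2 - (-4)*(-5 + 1) = 2 - (-4)*(-4) = 2 - 1*16 = 2 - 16 = -14)
r(v) = -15 (r(v) = -14 - 1 = -15)
-382/r(14) + ((-162 - 17)*(-207 + 157))/(-147) = -382/(-15) + ((-162 - 17)*(-207 + 157))/(-147) = -382*(-1/15) - 179*(-50)*(-1/147) = 382/15 + 8950*(-1/147) = 382/15 - 8950/147 = -26032/735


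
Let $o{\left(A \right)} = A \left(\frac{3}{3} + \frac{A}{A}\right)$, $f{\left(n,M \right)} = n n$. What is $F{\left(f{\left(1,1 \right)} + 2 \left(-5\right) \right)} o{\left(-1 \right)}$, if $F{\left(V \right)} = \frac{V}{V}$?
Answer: $-2$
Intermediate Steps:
$f{\left(n,M \right)} = n^{2}$
$F{\left(V \right)} = 1$
$o{\left(A \right)} = 2 A$ ($o{\left(A \right)} = A \left(3 \cdot \frac{1}{3} + 1\right) = A \left(1 + 1\right) = A 2 = 2 A$)
$F{\left(f{\left(1,1 \right)} + 2 \left(-5\right) \right)} o{\left(-1 \right)} = 1 \cdot 2 \left(-1\right) = 1 \left(-2\right) = -2$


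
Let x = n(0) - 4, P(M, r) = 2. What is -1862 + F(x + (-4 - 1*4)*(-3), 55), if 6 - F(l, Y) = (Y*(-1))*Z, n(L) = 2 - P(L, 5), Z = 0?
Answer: -1856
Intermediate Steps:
n(L) = 0 (n(L) = 2 - 1*2 = 2 - 2 = 0)
x = -4 (x = 0 - 4 = -4)
F(l, Y) = 6 (F(l, Y) = 6 - Y*(-1)*0 = 6 - (-Y)*0 = 6 - 1*0 = 6 + 0 = 6)
-1862 + F(x + (-4 - 1*4)*(-3), 55) = -1862 + 6 = -1856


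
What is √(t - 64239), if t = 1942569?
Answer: √1878330 ≈ 1370.5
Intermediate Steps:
√(t - 64239) = √(1942569 - 64239) = √1878330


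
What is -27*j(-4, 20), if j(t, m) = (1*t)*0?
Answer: 0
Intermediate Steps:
j(t, m) = 0 (j(t, m) = t*0 = 0)
-27*j(-4, 20) = -27*0 = 0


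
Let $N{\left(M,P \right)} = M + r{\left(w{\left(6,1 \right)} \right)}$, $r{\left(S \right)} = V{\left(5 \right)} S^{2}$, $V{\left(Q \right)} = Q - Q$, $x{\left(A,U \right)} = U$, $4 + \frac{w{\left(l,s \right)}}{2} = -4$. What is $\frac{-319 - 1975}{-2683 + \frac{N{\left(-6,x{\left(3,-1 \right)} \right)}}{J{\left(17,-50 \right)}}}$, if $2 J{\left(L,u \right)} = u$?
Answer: $\frac{57350}{67069} \approx 0.85509$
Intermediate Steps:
$w{\left(l,s \right)} = -16$ ($w{\left(l,s \right)} = -8 + 2 \left(-4\right) = -8 - 8 = -16$)
$J{\left(L,u \right)} = \frac{u}{2}$
$V{\left(Q \right)} = 0$
$r{\left(S \right)} = 0$ ($r{\left(S \right)} = 0 S^{2} = 0$)
$N{\left(M,P \right)} = M$ ($N{\left(M,P \right)} = M + 0 = M$)
$\frac{-319 - 1975}{-2683 + \frac{N{\left(-6,x{\left(3,-1 \right)} \right)}}{J{\left(17,-50 \right)}}} = \frac{-319 - 1975}{-2683 - \frac{6}{\frac{1}{2} \left(-50\right)}} = - \frac{2294}{-2683 - \frac{6}{-25}} = - \frac{2294}{-2683 - - \frac{6}{25}} = - \frac{2294}{-2683 + \frac{6}{25}} = - \frac{2294}{- \frac{67069}{25}} = \left(-2294\right) \left(- \frac{25}{67069}\right) = \frac{57350}{67069}$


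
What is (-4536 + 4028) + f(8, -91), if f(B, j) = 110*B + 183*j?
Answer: -16281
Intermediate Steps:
(-4536 + 4028) + f(8, -91) = (-4536 + 4028) + (110*8 + 183*(-91)) = -508 + (880 - 16653) = -508 - 15773 = -16281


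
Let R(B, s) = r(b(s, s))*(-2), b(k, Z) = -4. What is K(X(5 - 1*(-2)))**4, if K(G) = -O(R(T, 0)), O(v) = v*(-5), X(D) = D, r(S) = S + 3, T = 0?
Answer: 10000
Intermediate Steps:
r(S) = 3 + S
R(B, s) = 2 (R(B, s) = (3 - 4)*(-2) = -1*(-2) = 2)
O(v) = -5*v
K(G) = 10 (K(G) = -(-5)*2 = -1*(-10) = 10)
K(X(5 - 1*(-2)))**4 = 10**4 = 10000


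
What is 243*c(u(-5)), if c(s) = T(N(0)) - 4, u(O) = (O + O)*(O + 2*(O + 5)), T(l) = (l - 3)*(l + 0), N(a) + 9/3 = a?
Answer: 3402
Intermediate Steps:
N(a) = -3 + a
T(l) = l*(-3 + l) (T(l) = (-3 + l)*l = l*(-3 + l))
u(O) = 2*O*(10 + 3*O) (u(O) = (2*O)*(O + 2*(5 + O)) = (2*O)*(O + (10 + 2*O)) = (2*O)*(10 + 3*O) = 2*O*(10 + 3*O))
c(s) = 14 (c(s) = (-3 + 0)*(-3 + (-3 + 0)) - 4 = -3*(-3 - 3) - 4 = -3*(-6) - 4 = 18 - 4 = 14)
243*c(u(-5)) = 243*14 = 3402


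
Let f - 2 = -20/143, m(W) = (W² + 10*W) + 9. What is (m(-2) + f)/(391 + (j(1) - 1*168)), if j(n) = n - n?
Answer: -735/31889 ≈ -0.023049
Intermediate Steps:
j(n) = 0
m(W) = 9 + W² + 10*W
f = 266/143 (f = 2 - 20/143 = 266/143 ≈ 1.8601)
(m(-2) + f)/(391 + (j(1) - 1*168)) = ((9 + (-2)² + 10*(-2)) + 266/143)/(391 + (0 - 1*168)) = ((9 + 4 - 20) + 266/143)/(391 + (0 - 168)) = (-7 + 266/143)/(391 - 168) = -735/143/223 = -735/143*1/223 = -735/31889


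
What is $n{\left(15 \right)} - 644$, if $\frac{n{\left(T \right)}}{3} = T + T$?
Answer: $-554$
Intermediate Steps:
$n{\left(T \right)} = 6 T$ ($n{\left(T \right)} = 3 \left(T + T\right) = 3 \cdot 2 T = 6 T$)
$n{\left(15 \right)} - 644 = 6 \cdot 15 - 644 = 90 - 644 = -554$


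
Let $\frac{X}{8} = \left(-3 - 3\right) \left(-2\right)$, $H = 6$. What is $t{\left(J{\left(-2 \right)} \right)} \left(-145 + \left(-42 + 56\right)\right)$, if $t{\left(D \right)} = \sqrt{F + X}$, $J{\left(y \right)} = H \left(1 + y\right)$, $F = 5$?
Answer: $- 131 \sqrt{101} \approx -1316.5$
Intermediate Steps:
$J{\left(y \right)} = 6 + 6 y$ ($J{\left(y \right)} = 6 \left(1 + y\right) = 6 + 6 y$)
$X = 96$ ($X = 8 \left(-3 - 3\right) \left(-2\right) = 8 \left(\left(-6\right) \left(-2\right)\right) = 8 \cdot 12 = 96$)
$t{\left(D \right)} = \sqrt{101}$ ($t{\left(D \right)} = \sqrt{5 + 96} = \sqrt{101}$)
$t{\left(J{\left(-2 \right)} \right)} \left(-145 + \left(-42 + 56\right)\right) = \sqrt{101} \left(-145 + \left(-42 + 56\right)\right) = \sqrt{101} \left(-145 + 14\right) = \sqrt{101} \left(-131\right) = - 131 \sqrt{101}$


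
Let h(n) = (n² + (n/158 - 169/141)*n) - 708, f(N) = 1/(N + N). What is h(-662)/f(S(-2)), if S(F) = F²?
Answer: 39307584544/11139 ≈ 3.5288e+6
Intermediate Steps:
f(N) = 1/(2*N)
h(n) = -708 + n² + n*(-169/141 + n/158) (h(n) = (n² + (n*(1/158) - 169*1/141)*n) - 708 = (n² + (n/158 - 169/141)*n) - 708 = (n² + (-169/141 + n/158)*n) - 708 = (n² + n*(-169/141 + n/158)) - 708 = -708 + n² + n*(-169/141 + n/158))
h(-662)/f(S(-2)) = (-708 - 169/141*(-662) + (159/158)*(-662)²)/((1/(2*((-2)²)))) = (-708 + 111878/141 + (159/158)*438244)/(((½)/4)) = (-708 + 111878/141 + 34840398/79)/(((½)*(¼))) = 4913448068/(11139*(⅛)) = (4913448068/11139)*8 = 39307584544/11139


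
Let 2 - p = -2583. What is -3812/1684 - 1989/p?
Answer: -3300874/1088285 ≈ -3.0331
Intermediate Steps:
p = 2585 (p = 2 - 1*(-2583) = 2 + 2583 = 2585)
-3812/1684 - 1989/p = -3812/1684 - 1989/2585 = -3812*1/1684 - 1989*1/2585 = -953/421 - 1989/2585 = -3300874/1088285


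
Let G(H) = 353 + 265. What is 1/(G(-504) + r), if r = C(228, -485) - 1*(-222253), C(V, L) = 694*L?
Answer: -1/113719 ≈ -8.7936e-6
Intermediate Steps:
G(H) = 618
r = -114337 (r = 694*(-485) - 1*(-222253) = -336590 + 222253 = -114337)
1/(G(-504) + r) = 1/(618 - 114337) = 1/(-113719) = -1/113719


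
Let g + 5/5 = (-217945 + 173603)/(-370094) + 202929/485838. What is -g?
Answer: 13859982475/29967621462 ≈ 0.46250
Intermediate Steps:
g = -13859982475/29967621462 (g = -1 + ((-217945 + 173603)/(-370094) + 202929/485838) = -1 + (-44342*(-1/370094) + 202929*(1/485838)) = -1 + (22171/185047 + 67643/161946) = -1 + 16107638987/29967621462 = -13859982475/29967621462 ≈ -0.46250)
-g = -1*(-13859982475/29967621462) = 13859982475/29967621462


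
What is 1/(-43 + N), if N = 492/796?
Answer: -199/8434 ≈ -0.023595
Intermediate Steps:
N = 123/199 (N = 492*(1/796) = 123/199 ≈ 0.61809)
1/(-43 + N) = 1/(-43 + 123/199) = 1/(-8434/199) = -199/8434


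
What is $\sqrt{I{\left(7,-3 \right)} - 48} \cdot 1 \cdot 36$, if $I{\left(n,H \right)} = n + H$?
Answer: $72 i \sqrt{11} \approx 238.8 i$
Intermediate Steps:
$I{\left(n,H \right)} = H + n$
$\sqrt{I{\left(7,-3 \right)} - 48} \cdot 1 \cdot 36 = \sqrt{\left(-3 + 7\right) - 48} \cdot 1 \cdot 36 = \sqrt{4 - 48} \cdot 1 \cdot 36 = \sqrt{-44} \cdot 1 \cdot 36 = 2 i \sqrt{11} \cdot 1 \cdot 36 = 2 i \sqrt{11} \cdot 36 = 72 i \sqrt{11}$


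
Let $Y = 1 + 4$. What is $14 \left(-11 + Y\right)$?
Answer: $-84$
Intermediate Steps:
$Y = 5$
$14 \left(-11 + Y\right) = 14 \left(-11 + 5\right) = 14 \left(-6\right) = -84$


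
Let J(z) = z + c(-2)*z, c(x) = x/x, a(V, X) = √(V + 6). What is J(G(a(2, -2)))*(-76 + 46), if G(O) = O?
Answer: -120*√2 ≈ -169.71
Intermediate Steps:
a(V, X) = √(6 + V)
c(x) = 1
J(z) = 2*z (J(z) = z + 1*z = z + z = 2*z)
J(G(a(2, -2)))*(-76 + 46) = (2*√(6 + 2))*(-76 + 46) = (2*√8)*(-30) = (2*(2*√2))*(-30) = (4*√2)*(-30) = -120*√2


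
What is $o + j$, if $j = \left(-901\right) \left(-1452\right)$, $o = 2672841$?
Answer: $3981093$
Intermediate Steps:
$j = 1308252$
$o + j = 2672841 + 1308252 = 3981093$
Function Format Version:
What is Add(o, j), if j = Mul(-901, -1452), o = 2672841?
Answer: 3981093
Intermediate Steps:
j = 1308252
Add(o, j) = Add(2672841, 1308252) = 3981093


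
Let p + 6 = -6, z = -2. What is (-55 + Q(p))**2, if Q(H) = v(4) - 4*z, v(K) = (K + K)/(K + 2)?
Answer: 18769/9 ≈ 2085.4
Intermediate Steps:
p = -12 (p = -6 - 6 = -12)
v(K) = 2*K/(2 + K) (v(K) = (2*K)/(2 + K) = 2*K/(2 + K))
Q(H) = 28/3 (Q(H) = 2*4/(2 + 4) - 4*(-2) = 2*4/6 + 8 = 2*4*(1/6) + 8 = 4/3 + 8 = 28/3)
(-55 + Q(p))**2 = (-55 + 28/3)**2 = (-137/3)**2 = 18769/9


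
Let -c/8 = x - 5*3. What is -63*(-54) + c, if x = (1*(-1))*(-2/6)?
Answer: 10558/3 ≈ 3519.3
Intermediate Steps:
x = ⅓ (x = -(-2)/6 = -1*(-⅓) = ⅓ ≈ 0.33333)
c = 352/3 (c = -8*(⅓ - 5*3) = -8*(⅓ - 15) = -8*(-44/3) = 352/3 ≈ 117.33)
-63*(-54) + c = -63*(-54) + 352/3 = 3402 + 352/3 = 10558/3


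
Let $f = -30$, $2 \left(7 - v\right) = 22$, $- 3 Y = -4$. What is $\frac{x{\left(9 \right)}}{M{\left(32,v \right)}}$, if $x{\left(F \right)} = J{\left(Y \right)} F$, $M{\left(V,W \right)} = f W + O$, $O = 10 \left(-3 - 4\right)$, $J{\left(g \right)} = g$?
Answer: $\frac{6}{25} \approx 0.24$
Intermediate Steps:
$Y = \frac{4}{3}$ ($Y = \left(- \frac{1}{3}\right) \left(-4\right) = \frac{4}{3} \approx 1.3333$)
$v = -4$ ($v = 7 - 11 = -4$)
$O = -70$ ($O = 10 \left(-3 - 4\right) = 10 \left(-7\right) = -70$)
$M{\left(V,W \right)} = -70 - 30 W$ ($M{\left(V,W \right)} = - 30 W - 70 = -70 - 30 W$)
$x{\left(F \right)} = \frac{4 F}{3}$
$\frac{x{\left(9 \right)}}{M{\left(32,v \right)}} = \frac{\frac{4}{3} \cdot 9}{-70 - -120} = \frac{12}{-70 + 120} = \frac{12}{50} = 12 \cdot \frac{1}{50} = \frac{6}{25}$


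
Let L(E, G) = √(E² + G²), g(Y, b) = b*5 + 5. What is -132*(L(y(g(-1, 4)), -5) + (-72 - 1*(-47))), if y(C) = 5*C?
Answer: 3300 - 660*√626 ≈ -13213.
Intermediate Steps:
g(Y, b) = 5 + 5*b (g(Y, b) = 5*b + 5 = 5 + 5*b)
-132*(L(y(g(-1, 4)), -5) + (-72 - 1*(-47))) = -132*(√((5*(5 + 5*4))² + (-5)²) + (-72 - 1*(-47))) = -132*(√((5*(5 + 20))² + 25) + (-72 + 47)) = -132*(√((5*25)² + 25) - 25) = -132*(√(125² + 25) - 25) = -132*(√(15625 + 25) - 25) = -132*(√15650 - 25) = -132*(5*√626 - 25) = -132*(-25 + 5*√626) = 3300 - 660*√626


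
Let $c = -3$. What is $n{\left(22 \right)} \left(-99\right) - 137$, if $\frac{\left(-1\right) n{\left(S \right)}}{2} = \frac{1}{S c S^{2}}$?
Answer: $- \frac{66311}{484} \approx -137.01$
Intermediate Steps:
$n{\left(S \right)} = \frac{2}{3 S^{3}}$ ($n{\left(S \right)} = - \frac{2}{S \left(-3\right) S^{2}} = - \frac{2}{- 3 S S^{2}} = - \frac{2}{\left(-3\right) S^{3}} = - 2 \left(- \frac{1}{3 S^{3}}\right) = \frac{2}{3 S^{3}}$)
$n{\left(22 \right)} \left(-99\right) - 137 = \frac{2}{3 \cdot 10648} \left(-99\right) - 137 = \frac{2}{3} \cdot \frac{1}{10648} \left(-99\right) - 137 = \frac{1}{15972} \left(-99\right) - 137 = - \frac{3}{484} - 137 = - \frac{66311}{484}$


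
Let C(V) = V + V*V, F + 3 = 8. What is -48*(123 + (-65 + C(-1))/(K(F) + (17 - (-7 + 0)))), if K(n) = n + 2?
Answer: -179904/31 ≈ -5803.4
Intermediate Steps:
F = 5 (F = -3 + 8 = 5)
C(V) = V + V**2
K(n) = 2 + n
-48*(123 + (-65 + C(-1))/(K(F) + (17 - (-7 + 0)))) = -48*(123 + (-65 - (1 - 1))/((2 + 5) + (17 - (-7 + 0)))) = -48*(123 + (-65 - 1*0)/(7 + (17 - 1*(-7)))) = -48*(123 + (-65 + 0)/(7 + (17 + 7))) = -48*(123 - 65/(7 + 24)) = -48*(123 - 65/31) = -48*3748/31 = -179904/31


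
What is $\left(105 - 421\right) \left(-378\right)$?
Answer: $119448$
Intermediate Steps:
$\left(105 - 421\right) \left(-378\right) = \left(-316\right) \left(-378\right) = 119448$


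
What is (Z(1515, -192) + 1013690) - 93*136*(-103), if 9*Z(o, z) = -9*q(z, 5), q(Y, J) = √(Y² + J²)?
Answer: 2316434 - √36889 ≈ 2.3162e+6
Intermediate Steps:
q(Y, J) = √(J² + Y²)
Z(o, z) = -√(25 + z²) (Z(o, z) = (-9*√(5² + z²))/9 = (-9*√(25 + z²))/9 = -√(25 + z²))
(Z(1515, -192) + 1013690) - 93*136*(-103) = (-√(25 + (-192)²) + 1013690) - 93*136*(-103) = (-√(25 + 36864) + 1013690) - 12648*(-103) = (-√36889 + 1013690) + 1302744 = (1013690 - √36889) + 1302744 = 2316434 - √36889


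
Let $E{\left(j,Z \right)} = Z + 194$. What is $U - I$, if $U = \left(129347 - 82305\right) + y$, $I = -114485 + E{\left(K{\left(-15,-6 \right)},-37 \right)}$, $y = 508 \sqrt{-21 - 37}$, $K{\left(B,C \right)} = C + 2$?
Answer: $161370 + 508 i \sqrt{58} \approx 1.6137 \cdot 10^{5} + 3868.8 i$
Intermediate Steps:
$K{\left(B,C \right)} = 2 + C$
$y = 508 i \sqrt{58}$ ($y = 508 \sqrt{-58} = 508 i \sqrt{58} \approx 3868.8 i$)
$E{\left(j,Z \right)} = 194 + Z$
$I = -114328$ ($I = -114485 + \left(194 - 37\right) = -114485 + 157 = -114328$)
$U = 47042 + 508 i \sqrt{58}$ ($U = \left(129347 - 82305\right) + 508 i \sqrt{58} = 47042 + 508 i \sqrt{58} \approx 47042.0 + 3868.8 i$)
$U - I = \left(47042 + 508 i \sqrt{58}\right) - -114328 = \left(47042 + 508 i \sqrt{58}\right) + 114328 = 161370 + 508 i \sqrt{58}$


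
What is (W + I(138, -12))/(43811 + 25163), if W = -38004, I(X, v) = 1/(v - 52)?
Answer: -2432257/4414336 ≈ -0.55099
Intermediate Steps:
I(X, v) = 1/(-52 + v)
(W + I(138, -12))/(43811 + 25163) = (-38004 + 1/(-52 - 12))/(43811 + 25163) = (-38004 + 1/(-64))/68974 = (-38004 - 1/64)*(1/68974) = -2432257/64*1/68974 = -2432257/4414336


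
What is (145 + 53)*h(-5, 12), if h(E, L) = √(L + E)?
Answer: 198*√7 ≈ 523.86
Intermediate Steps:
h(E, L) = √(E + L)
(145 + 53)*h(-5, 12) = (145 + 53)*√(-5 + 12) = 198*√7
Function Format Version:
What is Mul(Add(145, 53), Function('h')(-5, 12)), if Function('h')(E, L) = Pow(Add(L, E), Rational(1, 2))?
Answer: Mul(198, Pow(7, Rational(1, 2))) ≈ 523.86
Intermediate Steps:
Function('h')(E, L) = Pow(Add(E, L), Rational(1, 2))
Mul(Add(145, 53), Function('h')(-5, 12)) = Mul(Add(145, 53), Pow(Add(-5, 12), Rational(1, 2))) = Mul(198, Pow(7, Rational(1, 2)))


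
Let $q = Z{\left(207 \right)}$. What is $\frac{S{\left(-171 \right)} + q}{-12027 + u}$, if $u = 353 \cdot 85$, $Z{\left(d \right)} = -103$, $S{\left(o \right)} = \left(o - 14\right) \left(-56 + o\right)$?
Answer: $\frac{20946}{8989} \approx 2.3302$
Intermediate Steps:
$S{\left(o \right)} = \left(-56 + o\right) \left(-14 + o\right)$ ($S{\left(o \right)} = \left(-14 + o\right) \left(-56 + o\right) = \left(-56 + o\right) \left(-14 + o\right)$)
$q = -103$
$u = 30005$
$\frac{S{\left(-171 \right)} + q}{-12027 + u} = \frac{\left(784 + \left(-171\right)^{2} - -11970\right) - 103}{-12027 + 30005} = \frac{\left(784 + 29241 + 11970\right) - 103}{17978} = \left(41995 - 103\right) \frac{1}{17978} = 41892 \cdot \frac{1}{17978} = \frac{20946}{8989}$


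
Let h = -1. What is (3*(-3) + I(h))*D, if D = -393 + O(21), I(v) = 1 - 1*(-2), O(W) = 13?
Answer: 2280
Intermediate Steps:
I(v) = 3 (I(v) = 1 + 2 = 3)
D = -380 (D = -393 + 13 = -380)
(3*(-3) + I(h))*D = (3*(-3) + 3)*(-380) = (-9 + 3)*(-380) = -6*(-380) = 2280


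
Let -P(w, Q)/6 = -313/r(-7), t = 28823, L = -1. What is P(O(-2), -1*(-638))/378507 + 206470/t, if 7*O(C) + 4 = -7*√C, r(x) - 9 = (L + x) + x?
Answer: 78141318691/10909707261 ≈ 7.1626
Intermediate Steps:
r(x) = 8 + 2*x (r(x) = 9 + ((-1 + x) + x) = 9 + (-1 + 2*x) = 8 + 2*x)
O(C) = -4/7 - √C (O(C) = -4/7 + (-7*√C)/7 = -4/7 - √C)
P(w, Q) = -313 (P(w, Q) = -(-1878)/(8 + 2*(-7)) = -(-1878)/(8 - 14) = -(-1878)/(-6) = -(-1878)*(-1)/6 = -6*313/6 = -313)
P(O(-2), -1*(-638))/378507 + 206470/t = -313/378507 + 206470/28823 = 78141318691/10909707261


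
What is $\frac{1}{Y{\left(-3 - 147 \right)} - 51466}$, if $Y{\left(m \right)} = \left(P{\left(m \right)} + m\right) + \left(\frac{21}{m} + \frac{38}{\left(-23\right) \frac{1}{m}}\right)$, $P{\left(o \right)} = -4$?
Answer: $- \frac{1150}{59078161} \approx -1.9466 \cdot 10^{-5}$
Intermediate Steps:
$Y{\left(m \right)} = -4 + \frac{21}{m} - \frac{15 m}{23}$ ($Y{\left(m \right)} = \left(-4 + m\right) + \left(\frac{21}{m} + \frac{38}{\left(-23\right) \frac{1}{m}}\right) = \left(-4 + m\right) + \left(\frac{21}{m} + 38 \left(- \frac{m}{23}\right)\right) = \left(-4 + m\right) - \left(- \frac{21}{m} + \frac{38 m}{23}\right) = -4 + \frac{21}{m} - \frac{15 m}{23}$)
$\frac{1}{Y{\left(-3 - 147 \right)} - 51466} = \frac{1}{\left(-4 + \frac{21}{-3 - 147} - \frac{15 \left(-3 - 147\right)}{23}\right) - 51466} = \frac{1}{\left(-4 + \frac{21}{-150} - - \frac{2250}{23}\right) - 51466} = \frac{1}{\left(-4 + 21 \left(- \frac{1}{150}\right) + \frac{2250}{23}\right) - 51466} = \frac{1}{\left(-4 - \frac{7}{50} + \frac{2250}{23}\right) - 51466} = \frac{1}{\frac{107739}{1150} - 51466} = \frac{1}{- \frac{59078161}{1150}} = - \frac{1150}{59078161}$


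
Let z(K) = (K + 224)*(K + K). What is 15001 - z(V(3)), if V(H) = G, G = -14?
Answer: 20881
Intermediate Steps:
V(H) = -14
z(K) = 2*K*(224 + K) (z(K) = (224 + K)*(2*K) = 2*K*(224 + K))
15001 - z(V(3)) = 15001 - 2*(-14)*(224 - 14) = 15001 - 2*(-14)*210 = 15001 - 1*(-5880) = 15001 + 5880 = 20881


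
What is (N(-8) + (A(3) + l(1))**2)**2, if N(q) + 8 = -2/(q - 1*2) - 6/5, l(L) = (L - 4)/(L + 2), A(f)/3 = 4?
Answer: 12544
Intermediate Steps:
A(f) = 12 (A(f) = 3*4 = 12)
l(L) = (-4 + L)/(2 + L)
N(q) = -46/5 - 2/(-2 + q) (N(q) = -8 + (-2/(q - 1*2) - 6/5) = -8 + (-2/(q - 2) - 6*1/5) = -8 + (-2/(-2 + q) - 6/5) = -8 + (-6/5 - 2/(-2 + q)) = -46/5 - 2/(-2 + q))
(N(-8) + (A(3) + l(1))**2)**2 = (2*(41 - 23*(-8))/(5*(-2 - 8)) + (12 + (-4 + 1)/(2 + 1))**2)**2 = ((2/5)*(41 + 184)/(-10) + (12 - 3/3)**2)**2 = ((2/5)*(-1/10)*225 + (12 + (1/3)*(-3))**2)**2 = (-9 + (12 - 1)**2)**2 = (-9 + 11**2)**2 = (-9 + 121)**2 = 112**2 = 12544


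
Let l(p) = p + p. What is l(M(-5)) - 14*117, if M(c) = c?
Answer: -1648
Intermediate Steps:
l(p) = 2*p
l(M(-5)) - 14*117 = 2*(-5) - 14*117 = -10 - 1638 = -1648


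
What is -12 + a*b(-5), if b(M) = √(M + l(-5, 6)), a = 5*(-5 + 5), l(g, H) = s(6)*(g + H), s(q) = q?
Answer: -12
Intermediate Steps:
l(g, H) = 6*H + 6*g (l(g, H) = 6*(g + H) = 6*(H + g) = 6*H + 6*g)
a = 0 (a = 5*0 = 0)
b(M) = √(6 + M) (b(M) = √(M + (6*6 + 6*(-5))) = √(M + (36 - 30)) = √(M + 6) = √(6 + M))
-12 + a*b(-5) = -12 + 0*√(6 - 5) = -12 + 0*√1 = -12 + 0*1 = -12 + 0 = -12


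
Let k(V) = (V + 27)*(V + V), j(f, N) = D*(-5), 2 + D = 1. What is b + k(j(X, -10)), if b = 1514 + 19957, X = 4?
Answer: 21791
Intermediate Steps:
D = -1 (D = -2 + 1 = -1)
j(f, N) = 5 (j(f, N) = -1*(-5) = 5)
b = 21471
k(V) = 2*V*(27 + V) (k(V) = (27 + V)*(2*V) = 2*V*(27 + V))
b + k(j(X, -10)) = 21471 + 2*5*(27 + 5) = 21471 + 2*5*32 = 21471 + 320 = 21791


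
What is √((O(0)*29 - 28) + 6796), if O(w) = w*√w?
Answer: 12*√47 ≈ 82.268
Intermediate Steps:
O(w) = w^(3/2)
√((O(0)*29 - 28) + 6796) = √((0^(3/2)*29 - 28) + 6796) = √((0*29 - 28) + 6796) = √((0 - 28) + 6796) = √(-28 + 6796) = √6768 = 12*√47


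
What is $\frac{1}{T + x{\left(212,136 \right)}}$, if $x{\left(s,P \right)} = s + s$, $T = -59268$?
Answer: $- \frac{1}{58844} \approx -1.6994 \cdot 10^{-5}$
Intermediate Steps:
$x{\left(s,P \right)} = 2 s$
$\frac{1}{T + x{\left(212,136 \right)}} = \frac{1}{-59268 + 2 \cdot 212} = \frac{1}{-59268 + 424} = \frac{1}{-58844} = - \frac{1}{58844}$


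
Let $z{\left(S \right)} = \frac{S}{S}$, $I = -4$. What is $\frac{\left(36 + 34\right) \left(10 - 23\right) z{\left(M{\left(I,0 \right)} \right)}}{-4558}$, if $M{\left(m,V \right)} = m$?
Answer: $\frac{455}{2279} \approx 0.19965$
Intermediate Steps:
$z{\left(S \right)} = 1$
$\frac{\left(36 + 34\right) \left(10 - 23\right) z{\left(M{\left(I,0 \right)} \right)}}{-4558} = \frac{\left(36 + 34\right) \left(10 - 23\right) 1}{-4558} = 70 \left(-13\right) 1 \left(- \frac{1}{4558}\right) = \left(-910\right) 1 \left(- \frac{1}{4558}\right) = \left(-910\right) \left(- \frac{1}{4558}\right) = \frac{455}{2279}$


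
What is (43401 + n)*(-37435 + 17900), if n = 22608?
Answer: -1289485815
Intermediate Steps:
(43401 + n)*(-37435 + 17900) = (43401 + 22608)*(-37435 + 17900) = 66009*(-19535) = -1289485815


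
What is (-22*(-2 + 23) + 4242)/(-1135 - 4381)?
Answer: -135/197 ≈ -0.68528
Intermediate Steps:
(-22*(-2 + 23) + 4242)/(-1135 - 4381) = (-22*21 + 4242)/(-5516) = (-462 + 4242)*(-1/5516) = 3780*(-1/5516) = -135/197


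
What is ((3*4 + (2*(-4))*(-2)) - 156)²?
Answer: 16384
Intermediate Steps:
((3*4 + (2*(-4))*(-2)) - 156)² = ((12 - 8*(-2)) - 156)² = ((12 + 16) - 156)² = (28 - 156)² = (-128)² = 16384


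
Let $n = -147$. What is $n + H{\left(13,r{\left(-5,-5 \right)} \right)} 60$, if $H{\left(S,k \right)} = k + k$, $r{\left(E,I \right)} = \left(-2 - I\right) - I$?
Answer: $813$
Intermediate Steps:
$r{\left(E,I \right)} = -2 - 2 I$
$H{\left(S,k \right)} = 2 k$
$n + H{\left(13,r{\left(-5,-5 \right)} \right)} 60 = -147 + 2 \left(-2 - -10\right) 60 = -147 + 2 \left(-2 + 10\right) 60 = -147 + 2 \cdot 8 \cdot 60 = -147 + 16 \cdot 60 = -147 + 960 = 813$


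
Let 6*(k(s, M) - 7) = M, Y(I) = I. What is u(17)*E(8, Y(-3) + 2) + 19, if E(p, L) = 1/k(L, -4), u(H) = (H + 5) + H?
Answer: 478/19 ≈ 25.158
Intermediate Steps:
k(s, M) = 7 + M/6
u(H) = 5 + 2*H (u(H) = (5 + H) + H = 5 + 2*H)
E(p, L) = 3/19 (E(p, L) = 1/(7 + (⅙)*(-4)) = 1/(7 - ⅔) = 1/(19/3) = 3/19)
u(17)*E(8, Y(-3) + 2) + 19 = (5 + 2*17)*(3/19) + 19 = (5 + 34)*(3/19) + 19 = 39*(3/19) + 19 = 117/19 + 19 = 478/19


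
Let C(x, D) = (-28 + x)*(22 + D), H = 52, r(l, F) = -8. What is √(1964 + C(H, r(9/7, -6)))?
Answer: 10*√23 ≈ 47.958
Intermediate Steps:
√(1964 + C(H, r(9/7, -6))) = √(1964 + (-616 - 28*(-8) + 22*52 - 8*52)) = √(1964 + (-616 + 224 + 1144 - 416)) = √(1964 + 336) = √2300 = 10*√23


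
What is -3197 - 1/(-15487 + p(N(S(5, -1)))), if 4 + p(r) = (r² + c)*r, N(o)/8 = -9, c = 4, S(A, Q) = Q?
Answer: -1243719318/389027 ≈ -3197.0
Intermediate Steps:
N(o) = -72 (N(o) = 8*(-9) = -72)
p(r) = -4 + r*(4 + r²) (p(r) = -4 + (r² + 4)*r = -4 + (4 + r²)*r = -4 + r*(4 + r²))
-3197 - 1/(-15487 + p(N(S(5, -1)))) = -3197 - 1/(-15487 + (-4 + (-72)³ + 4*(-72))) = -3197 - 1/(-15487 + (-4 - 373248 - 288)) = -3197 - 1/(-15487 - 373540) = -3197 - 1/(-389027) = -3197 - 1*(-1/389027) = -3197 + 1/389027 = -1243719318/389027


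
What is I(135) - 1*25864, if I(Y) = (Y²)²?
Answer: 332124761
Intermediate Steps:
I(Y) = Y⁴
I(135) - 1*25864 = 135⁴ - 1*25864 = 332150625 - 25864 = 332124761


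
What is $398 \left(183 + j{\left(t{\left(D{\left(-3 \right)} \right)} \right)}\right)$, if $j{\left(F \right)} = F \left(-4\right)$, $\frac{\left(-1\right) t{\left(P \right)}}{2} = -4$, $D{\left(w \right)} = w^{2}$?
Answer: $60098$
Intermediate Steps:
$t{\left(P \right)} = 8$ ($t{\left(P \right)} = \left(-2\right) \left(-4\right) = 8$)
$j{\left(F \right)} = - 4 F$
$398 \left(183 + j{\left(t{\left(D{\left(-3 \right)} \right)} \right)}\right) = 398 \left(183 - 32\right) = 398 \cdot 151 = 60098$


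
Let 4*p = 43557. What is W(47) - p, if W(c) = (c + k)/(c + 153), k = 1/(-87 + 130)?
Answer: -11705691/1075 ≈ -10889.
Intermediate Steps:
p = 43557/4 (p = (¼)*43557 = 43557/4 ≈ 10889.)
k = 1/43 ≈ 0.023256
W(c) = (1/43 + c)/(153 + c) (W(c) = (c + 1/43)/(c + 153) = (1/43 + c)/(153 + c))
W(47) - p = (1/43 + 47)/(153 + 47) - 1*43557/4 = (2022/43)/200 - 43557/4 = (1/200)*(2022/43) - 43557/4 = 1011/4300 - 43557/4 = -11705691/1075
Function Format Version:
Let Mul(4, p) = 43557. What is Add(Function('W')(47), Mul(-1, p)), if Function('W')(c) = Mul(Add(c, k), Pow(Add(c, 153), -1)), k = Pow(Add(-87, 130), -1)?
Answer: Rational(-11705691, 1075) ≈ -10889.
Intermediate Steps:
p = Rational(43557, 4) (p = Mul(Rational(1, 4), 43557) = Rational(43557, 4) ≈ 10889.)
k = Rational(1, 43) (k = Pow(43, -1) = Rational(1, 43) ≈ 0.023256)
Function('W')(c) = Mul(Pow(Add(153, c), -1), Add(Rational(1, 43), c)) (Function('W')(c) = Mul(Add(c, Rational(1, 43)), Pow(Add(c, 153), -1)) = Mul(Add(Rational(1, 43), c), Pow(Add(153, c), -1)) = Mul(Pow(Add(153, c), -1), Add(Rational(1, 43), c)))
Add(Function('W')(47), Mul(-1, p)) = Add(Mul(Pow(Add(153, 47), -1), Add(Rational(1, 43), 47)), Mul(-1, Rational(43557, 4))) = Add(Mul(Pow(200, -1), Rational(2022, 43)), Rational(-43557, 4)) = Add(Mul(Rational(1, 200), Rational(2022, 43)), Rational(-43557, 4)) = Add(Rational(1011, 4300), Rational(-43557, 4)) = Rational(-11705691, 1075)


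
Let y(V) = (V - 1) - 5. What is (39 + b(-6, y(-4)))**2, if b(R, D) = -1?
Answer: 1444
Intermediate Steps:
y(V) = -6 + V (y(V) = (-1 + V) - 5 = -6 + V)
(39 + b(-6, y(-4)))**2 = (39 - 1)**2 = 38**2 = 1444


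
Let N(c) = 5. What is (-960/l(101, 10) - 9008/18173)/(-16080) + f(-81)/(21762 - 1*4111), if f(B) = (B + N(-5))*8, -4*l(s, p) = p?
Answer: -989105861/16967130585 ≈ -0.058295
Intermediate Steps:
l(s, p) = -p/4
f(B) = 40 + 8*B (f(B) = (B + 5)*8 = (5 + B)*8 = 40 + 8*B)
(-960/l(101, 10) - 9008/18173)/(-16080) + f(-81)/(21762 - 1*4111) = (-960/((-¼*10)) - 9008/18173)/(-16080) + (40 + 8*(-81))/(21762 - 1*4111) = (-960/(-5/2) - 9008*1/18173)*(-1/16080) + (40 - 648)/(21762 - 4111) = (-960*(-⅖) - 9008/18173)*(-1/16080) - 608/17651 = (384 - 9008/18173)*(-1/16080) - 608*1/17651 = (6969424/18173)*(-1/16080) - 32/929 = -435589/18263865 - 32/929 = -989105861/16967130585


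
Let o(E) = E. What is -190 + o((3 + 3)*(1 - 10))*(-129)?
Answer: 6776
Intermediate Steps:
-190 + o((3 + 3)*(1 - 10))*(-129) = -190 + ((3 + 3)*(1 - 10))*(-129) = -190 + (6*(-9))*(-129) = -190 - 54*(-129) = -190 + 6966 = 6776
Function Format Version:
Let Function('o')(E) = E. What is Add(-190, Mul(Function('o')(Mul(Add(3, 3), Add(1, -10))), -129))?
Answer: 6776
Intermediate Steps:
Add(-190, Mul(Function('o')(Mul(Add(3, 3), Add(1, -10))), -129)) = Add(-190, Mul(Mul(Add(3, 3), Add(1, -10)), -129)) = Add(-190, Mul(Mul(6, -9), -129)) = Add(-190, Mul(-54, -129)) = Add(-190, 6966) = 6776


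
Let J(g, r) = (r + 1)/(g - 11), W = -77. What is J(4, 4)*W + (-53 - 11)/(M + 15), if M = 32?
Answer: 2521/47 ≈ 53.638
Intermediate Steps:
J(g, r) = (1 + r)/(-11 + g)
J(4, 4)*W + (-53 - 11)/(M + 15) = ((1 + 4)/(-11 + 4))*(-77) + (-53 - 11)/(32 + 15) = (5/(-7))*(-77) - 64/47 = -1/7*5*(-77) - 64*1/47 = -5/7*(-77) - 64/47 = 55 - 64/47 = 2521/47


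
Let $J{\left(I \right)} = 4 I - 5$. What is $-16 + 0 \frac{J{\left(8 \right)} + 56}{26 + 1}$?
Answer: $-16$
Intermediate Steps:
$J{\left(I \right)} = -5 + 4 I$
$-16 + 0 \frac{J{\left(8 \right)} + 56}{26 + 1} = -16 + 0 \frac{\left(-5 + 4 \cdot 8\right) + 56}{26 + 1} = -16 + 0 \frac{\left(-5 + 32\right) + 56}{27} = -16 + 0 \left(27 + 56\right) \frac{1}{27} = -16 + 0 \cdot 83 \cdot \frac{1}{27} = -16 + 0 \cdot \frac{83}{27} = -16 + 0 = -16$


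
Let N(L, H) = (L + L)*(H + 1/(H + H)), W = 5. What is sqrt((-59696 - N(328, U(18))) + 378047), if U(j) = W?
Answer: 3*sqrt(875015)/5 ≈ 561.25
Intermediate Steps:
U(j) = 5
N(L, H) = 2*L*(H + 1/(2*H)) (N(L, H) = (2*L)*(H + 1/(2*H)) = 2*L*(H + 1/(2*H)))
sqrt((-59696 - N(328, U(18))) + 378047) = sqrt((-59696 - (328/5 + 2*5*328)) + 378047) = sqrt((-59696 - (328*(1/5) + 3280)) + 378047) = sqrt((-59696 - (328/5 + 3280)) + 378047) = sqrt((-59696 - 1*16728/5) + 378047) = sqrt((-59696 - 16728/5) + 378047) = sqrt(-315208/5 + 378047) = sqrt(1575027/5) = 3*sqrt(875015)/5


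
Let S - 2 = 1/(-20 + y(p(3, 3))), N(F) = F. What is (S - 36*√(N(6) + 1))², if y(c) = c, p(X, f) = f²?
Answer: 1098153/121 - 1512*√7/11 ≈ 8712.0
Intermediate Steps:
S = 21/11 (S = 2 + 1/(-20 + 3²) = 2 + 1/(-20 + 9) = 2 + 1/(-11) = 2 - 1/11 = 21/11 ≈ 1.9091)
(S - 36*√(N(6) + 1))² = (21/11 - 36*√(6 + 1))² = (21/11 - 36*√7)²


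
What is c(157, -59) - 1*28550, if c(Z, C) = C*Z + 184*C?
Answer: -48669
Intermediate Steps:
c(Z, C) = 184*C + C*Z
c(157, -59) - 1*28550 = -59*(184 + 157) - 1*28550 = -59*341 - 28550 = -20119 - 28550 = -48669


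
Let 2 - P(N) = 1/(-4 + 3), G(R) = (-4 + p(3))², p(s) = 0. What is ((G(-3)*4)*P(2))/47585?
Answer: 192/47585 ≈ 0.0040349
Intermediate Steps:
G(R) = 16 (G(R) = (-4 + 0)² = (-4)² = 16)
P(N) = 3 (P(N) = 2 - 1/(-4 + 3) = 2 - 1/(-1) = 2 - 1*(-1) = 2 + 1 = 3)
((G(-3)*4)*P(2))/47585 = ((16*4)*3)/47585 = (64*3)*(1/47585) = 192*(1/47585) = 192/47585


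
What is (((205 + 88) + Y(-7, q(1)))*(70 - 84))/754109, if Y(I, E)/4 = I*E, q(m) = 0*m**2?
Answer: -4102/754109 ≈ -0.0054395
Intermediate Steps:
q(m) = 0
Y(I, E) = 4*E*I (Y(I, E) = 4*(I*E) = 4*(E*I) = 4*E*I)
(((205 + 88) + Y(-7, q(1)))*(70 - 84))/754109 = (((205 + 88) + 4*0*(-7))*(70 - 84))/754109 = ((293 + 0)*(-14))*(1/754109) = (293*(-14))*(1/754109) = -4102*1/754109 = -4102/754109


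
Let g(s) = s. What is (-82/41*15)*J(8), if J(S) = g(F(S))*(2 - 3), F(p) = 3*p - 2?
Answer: 660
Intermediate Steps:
F(p) = -2 + 3*p
J(S) = 2 - 3*S (J(S) = (-2 + 3*S)*(2 - 3) = (-2 + 3*S)*(-1) = 2 - 3*S)
(-82/41*15)*J(8) = (-82/41*15)*(2 - 3*8) = (-82*1/41*15)*(2 - 24) = -2*15*(-22) = -30*(-22) = 660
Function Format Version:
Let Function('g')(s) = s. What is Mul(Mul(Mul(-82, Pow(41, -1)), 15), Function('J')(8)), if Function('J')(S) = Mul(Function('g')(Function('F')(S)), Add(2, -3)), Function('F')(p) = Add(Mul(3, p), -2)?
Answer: 660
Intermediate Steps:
Function('F')(p) = Add(-2, Mul(3, p))
Function('J')(S) = Add(2, Mul(-3, S)) (Function('J')(S) = Mul(Add(-2, Mul(3, S)), Add(2, -3)) = Mul(Add(-2, Mul(3, S)), -1) = Add(2, Mul(-3, S)))
Mul(Mul(Mul(-82, Pow(41, -1)), 15), Function('J')(8)) = Mul(Mul(Mul(-82, Pow(41, -1)), 15), Add(2, Mul(-3, 8))) = Mul(Mul(Mul(-82, Rational(1, 41)), 15), Add(2, -24)) = Mul(Mul(-2, 15), -22) = Mul(-30, -22) = 660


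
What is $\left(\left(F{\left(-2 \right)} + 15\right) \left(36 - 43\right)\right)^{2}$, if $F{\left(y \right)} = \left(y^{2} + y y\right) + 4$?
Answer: $35721$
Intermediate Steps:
$F{\left(y \right)} = 4 + 2 y^{2}$ ($F{\left(y \right)} = \left(y^{2} + y^{2}\right) + 4 = 2 y^{2} + 4 = 4 + 2 y^{2}$)
$\left(\left(F{\left(-2 \right)} + 15\right) \left(36 - 43\right)\right)^{2} = \left(\left(\left(4 + 2 \left(-2\right)^{2}\right) + 15\right) \left(36 - 43\right)\right)^{2} = \left(\left(\left(4 + 2 \cdot 4\right) + 15\right) \left(-7\right)\right)^{2} = \left(\left(\left(4 + 8\right) + 15\right) \left(-7\right)\right)^{2} = \left(\left(12 + 15\right) \left(-7\right)\right)^{2} = \left(27 \left(-7\right)\right)^{2} = \left(-189\right)^{2} = 35721$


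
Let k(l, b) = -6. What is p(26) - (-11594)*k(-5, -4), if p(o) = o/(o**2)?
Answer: -1808663/26 ≈ -69564.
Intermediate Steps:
p(o) = 1/o (p(o) = o/o**2 = 1/o)
p(26) - (-11594)*k(-5, -4) = 1/26 - (-11594)*(-6) = 1/26 - 527*132 = 1/26 - 69564 = -1808663/26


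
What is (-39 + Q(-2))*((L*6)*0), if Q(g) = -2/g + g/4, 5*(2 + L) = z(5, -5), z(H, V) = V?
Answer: 0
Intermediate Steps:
L = -3 (L = -2 + (⅕)*(-5) = -2 - 1 = -3)
Q(g) = -2/g + g/4 (Q(g) = -2/g + g*(¼) = -2/g + g/4)
(-39 + Q(-2))*((L*6)*0) = (-39 + (-2/(-2) + (¼)*(-2)))*(-3*6*0) = (-39 + (-2*(-½) - ½))*(-18*0) = (-39 + (1 - ½))*0 = (-39 + ½)*0 = -77/2*0 = 0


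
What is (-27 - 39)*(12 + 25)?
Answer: -2442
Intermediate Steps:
(-27 - 39)*(12 + 25) = -66*37 = -2442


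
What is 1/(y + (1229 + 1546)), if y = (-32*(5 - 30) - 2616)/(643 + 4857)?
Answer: 1375/3815171 ≈ 0.00036040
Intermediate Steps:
y = -454/1375 (y = (-32*(-25) - 2616)/5500 = (800 - 2616)*(1/5500) = -1816*1/5500 = -454/1375 ≈ -0.33018)
1/(y + (1229 + 1546)) = 1/(-454/1375 + (1229 + 1546)) = 1/(-454/1375 + 2775) = 1/(3815171/1375) = 1375/3815171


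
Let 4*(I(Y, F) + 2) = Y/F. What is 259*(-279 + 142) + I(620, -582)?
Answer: -20652425/582 ≈ -35485.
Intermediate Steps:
I(Y, F) = -2 + Y/(4*F) (I(Y, F) = -2 + (Y/F)/4 = -2 + Y/(4*F))
259*(-279 + 142) + I(620, -582) = 259*(-279 + 142) + (-2 + (¼)*620/(-582)) = 259*(-137) + (-2 + (¼)*620*(-1/582)) = -35483 + (-2 - 155/582) = -35483 - 1319/582 = -20652425/582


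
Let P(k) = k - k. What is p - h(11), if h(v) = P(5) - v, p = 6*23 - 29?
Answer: 120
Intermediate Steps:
P(k) = 0
p = 109 (p = 138 - 29 = 109)
h(v) = -v (h(v) = 0 - v = -v)
p - h(11) = 109 - (-1)*11 = 109 - 1*(-11) = 109 + 11 = 120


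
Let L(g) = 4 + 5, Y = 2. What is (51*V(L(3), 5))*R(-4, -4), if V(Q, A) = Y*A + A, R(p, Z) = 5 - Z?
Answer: 6885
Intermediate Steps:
L(g) = 9
V(Q, A) = 3*A (V(Q, A) = 2*A + A = 3*A)
(51*V(L(3), 5))*R(-4, -4) = (51*(3*5))*(5 - 1*(-4)) = (51*15)*(5 + 4) = 765*9 = 6885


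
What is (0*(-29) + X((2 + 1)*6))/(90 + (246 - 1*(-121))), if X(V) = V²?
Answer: 324/457 ≈ 0.70897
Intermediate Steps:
(0*(-29) + X((2 + 1)*6))/(90 + (246 - 1*(-121))) = (0*(-29) + ((2 + 1)*6)²)/(90 + (246 - 1*(-121))) = (0 + (3*6)²)/(90 + (246 + 121)) = (0 + 18²)/(90 + 367) = (0 + 324)/457 = 324*(1/457) = 324/457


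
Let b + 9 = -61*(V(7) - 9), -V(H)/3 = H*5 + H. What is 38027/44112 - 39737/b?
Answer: -240011407/60477552 ≈ -3.9686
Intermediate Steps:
V(H) = -18*H (V(H) = -3*(H*5 + H) = -3*(5*H + H) = -18*H)
b = 8226 (b = -9 - 61*(-18*7 - 9) = -9 - 61*(-126 - 9) = -9 - 61*(-135) = -9 + 8235 = 8226)
38027/44112 - 39737/b = 38027/44112 - 39737/8226 = -240011407/60477552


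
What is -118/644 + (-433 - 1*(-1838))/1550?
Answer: 18048/24955 ≈ 0.72322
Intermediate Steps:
-118/644 + (-433 - 1*(-1838))/1550 = -118*1/644 + (-433 + 1838)*(1/1550) = -59/322 + 1405*(1/1550) = -59/322 + 281/310 = 18048/24955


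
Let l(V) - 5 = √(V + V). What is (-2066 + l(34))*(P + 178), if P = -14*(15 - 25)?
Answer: -655398 + 636*√17 ≈ -6.5278e+5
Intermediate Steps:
P = 140 (P = -14*(-10) = 140)
l(V) = 5 + √2*√V (l(V) = 5 + √(V + V) = 5 + √(2*V) = 5 + √2*√V)
(-2066 + l(34))*(P + 178) = (-2066 + (5 + √2*√34))*(140 + 178) = (-2066 + (5 + 2*√17))*318 = (-2061 + 2*√17)*318 = -655398 + 636*√17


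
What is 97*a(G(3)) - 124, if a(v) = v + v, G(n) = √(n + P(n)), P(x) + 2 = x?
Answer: 264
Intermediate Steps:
P(x) = -2 + x
G(n) = √(-2 + 2*n) (G(n) = √(n + (-2 + n)) = √(-2 + 2*n))
a(v) = 2*v
97*a(G(3)) - 124 = 97*(2*√(-2 + 2*3)) - 124 = 97*(2*√(-2 + 6)) - 124 = 97*(2*√4) - 124 = 97*(2*2) - 124 = 97*4 - 124 = 388 - 124 = 264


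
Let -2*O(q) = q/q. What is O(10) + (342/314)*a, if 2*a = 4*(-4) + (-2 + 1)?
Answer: -1532/157 ≈ -9.7580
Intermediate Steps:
a = -17/2 (a = (4*(-4) + (-2 + 1))/2 = (-16 - 1)/2 = (1/2)*(-17) = -17/2 ≈ -8.5000)
O(q) = -1/2 (O(q) = -q/(2*q) = -1/2*1 = -1/2)
O(10) + (342/314)*a = -1/2 + (342/314)*(-17/2) = -1/2 + (342*(1/314))*(-17/2) = -1/2 + (171/157)*(-17/2) = -1/2 - 2907/314 = -1532/157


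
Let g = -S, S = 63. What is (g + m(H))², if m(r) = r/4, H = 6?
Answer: 15129/4 ≈ 3782.3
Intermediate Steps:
g = -63 (g = -1*63 = -63)
m(r) = r/4 (m(r) = r*(¼) = r/4)
(g + m(H))² = (-63 + (¼)*6)² = (-63 + 3/2)² = (-123/2)² = 15129/4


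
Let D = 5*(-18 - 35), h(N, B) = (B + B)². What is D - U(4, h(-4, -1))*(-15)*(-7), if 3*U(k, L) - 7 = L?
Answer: -650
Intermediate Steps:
h(N, B) = 4*B² (h(N, B) = (2*B)² = 4*B²)
U(k, L) = 7/3 + L/3
D = -265 (D = 5*(-53) = -265)
D - U(4, h(-4, -1))*(-15)*(-7) = -265 - (7/3 + (4*(-1)²)/3)*(-15)*(-7) = -265 - (7/3 + (4*1)/3)*(-15)*(-7) = -265 - (7/3 + (⅓)*4)*(-15)*(-7) = -265 - (7/3 + 4/3)*(-15)*(-7) = -265 - (11/3)*(-15)*(-7) = -265 - (-55)*(-7) = -265 - 1*385 = -265 - 385 = -650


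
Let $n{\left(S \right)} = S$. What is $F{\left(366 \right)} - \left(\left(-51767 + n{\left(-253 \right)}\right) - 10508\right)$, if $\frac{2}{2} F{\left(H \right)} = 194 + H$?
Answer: $63088$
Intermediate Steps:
$F{\left(H \right)} = 194 + H$
$F{\left(366 \right)} - \left(\left(-51767 + n{\left(-253 \right)}\right) - 10508\right) = \left(194 + 366\right) - \left(\left(-51767 - 253\right) - 10508\right) = 560 - \left(-52020 - 10508\right) = 560 - -62528 = 560 + 62528 = 63088$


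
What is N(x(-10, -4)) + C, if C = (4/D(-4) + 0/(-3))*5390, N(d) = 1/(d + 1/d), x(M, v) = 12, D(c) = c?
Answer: -781538/145 ≈ -5389.9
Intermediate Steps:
C = -5390 (C = (4/(-4) + 0/(-3))*5390 = (4*(-1/4) + 0*(-1/3))*5390 = (-1 + 0)*5390 = -1*5390 = -5390)
N(x(-10, -4)) + C = 12/(1 + 12**2) - 5390 = 12/(1 + 144) - 5390 = 12/145 - 5390 = -781538/145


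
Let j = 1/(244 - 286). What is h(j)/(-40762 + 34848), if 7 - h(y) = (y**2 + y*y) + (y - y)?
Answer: -6173/5216148 ≈ -0.0011834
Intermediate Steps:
j = -1/42 (j = 1/(-42) = -1/42 ≈ -0.023810)
h(y) = 7 - 2*y**2 (h(y) = 7 - ((y**2 + y*y) + (y - y)) = 7 - ((y**2 + y**2) + 0) = 7 - (2*y**2 + 0) = 7 - 2*y**2)
h(j)/(-40762 + 34848) = (7 - 2*(-1/42)**2)/(-40762 + 34848) = (7 - 2*1/1764)/(-5914) = (7 - 1/882)*(-1/5914) = (6173/882)*(-1/5914) = -6173/5216148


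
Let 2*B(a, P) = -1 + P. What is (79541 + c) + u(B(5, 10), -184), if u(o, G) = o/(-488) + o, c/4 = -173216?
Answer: -598598865/976 ≈ -6.1332e+5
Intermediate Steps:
c = -692864 (c = 4*(-173216) = -692864)
B(a, P) = -1/2 + P/2 (B(a, P) = (-1 + P)/2 = -1/2 + P/2)
u(o, G) = 487*o/488 (u(o, G) = -o/488 + o = 487*o/488)
(79541 + c) + u(B(5, 10), -184) = (79541 - 692864) + 487*(-1/2 + (1/2)*10)/488 = -613323 + 487*(-1/2 + 5)/488 = -613323 + (487/488)*(9/2) = -613323 + 4383/976 = -598598865/976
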